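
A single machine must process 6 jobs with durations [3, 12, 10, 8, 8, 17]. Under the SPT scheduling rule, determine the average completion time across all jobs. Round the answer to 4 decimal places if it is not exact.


Sort jobs by processing time (SPT order): [3, 8, 8, 10, 12, 17]
Compute completion times sequentially:
  Job 1: processing = 3, completes at 3
  Job 2: processing = 8, completes at 11
  Job 3: processing = 8, completes at 19
  Job 4: processing = 10, completes at 29
  Job 5: processing = 12, completes at 41
  Job 6: processing = 17, completes at 58
Sum of completion times = 161
Average completion time = 161/6 = 26.8333

26.8333


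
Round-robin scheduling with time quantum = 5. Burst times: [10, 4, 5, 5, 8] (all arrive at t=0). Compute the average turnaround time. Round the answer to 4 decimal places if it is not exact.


Time quantum = 5
Execution trace:
  J1 runs 5 units, time = 5
  J2 runs 4 units, time = 9
  J3 runs 5 units, time = 14
  J4 runs 5 units, time = 19
  J5 runs 5 units, time = 24
  J1 runs 5 units, time = 29
  J5 runs 3 units, time = 32
Finish times: [29, 9, 14, 19, 32]
Average turnaround = 103/5 = 20.6

20.6


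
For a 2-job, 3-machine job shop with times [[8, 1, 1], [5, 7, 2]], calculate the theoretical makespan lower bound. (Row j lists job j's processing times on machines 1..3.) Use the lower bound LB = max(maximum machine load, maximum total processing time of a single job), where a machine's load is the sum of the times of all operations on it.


Machine loads:
  Machine 1: 8 + 5 = 13
  Machine 2: 1 + 7 = 8
  Machine 3: 1 + 2 = 3
Max machine load = 13
Job totals:
  Job 1: 10
  Job 2: 14
Max job total = 14
Lower bound = max(13, 14) = 14

14


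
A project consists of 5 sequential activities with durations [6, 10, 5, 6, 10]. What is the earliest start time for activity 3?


Activity 3 starts after activities 1 through 2 complete.
Predecessor durations: [6, 10]
ES = 6 + 10 = 16

16


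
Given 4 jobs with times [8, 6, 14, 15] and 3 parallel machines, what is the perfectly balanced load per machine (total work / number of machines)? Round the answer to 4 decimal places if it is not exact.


Total processing time = 8 + 6 + 14 + 15 = 43
Number of machines = 3
Ideal balanced load = 43 / 3 = 14.3333

14.3333


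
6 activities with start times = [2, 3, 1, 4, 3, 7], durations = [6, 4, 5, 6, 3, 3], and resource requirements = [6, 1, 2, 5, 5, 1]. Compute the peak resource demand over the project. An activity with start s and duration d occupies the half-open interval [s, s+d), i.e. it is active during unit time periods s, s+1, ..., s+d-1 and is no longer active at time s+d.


Each activity i is active on [start_i, start_i + duration_i).
Compute total resource usage per time slot:
  t=0: active resources = [], total = 0
  t=1: active resources = [2], total = 2
  t=2: active resources = [6, 2], total = 8
  t=3: active resources = [6, 1, 2, 5], total = 14
  t=4: active resources = [6, 1, 2, 5, 5], total = 19
  t=5: active resources = [6, 1, 2, 5, 5], total = 19
  t=6: active resources = [6, 1, 5], total = 12
  t=7: active resources = [6, 5, 1], total = 12
  t=8: active resources = [5, 1], total = 6
  t=9: active resources = [5, 1], total = 6
Peak resource demand = 19

19


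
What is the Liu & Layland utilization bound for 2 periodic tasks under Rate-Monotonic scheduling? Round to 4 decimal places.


Compute 2^(1/2) = 1.4142135624
Subtract 1: 1.4142135624 - 1 = 0.4142135624
Multiply by n: 2 * 0.4142135624 = 0.8284271248
Round to 4 dp: 0.8284

0.8284


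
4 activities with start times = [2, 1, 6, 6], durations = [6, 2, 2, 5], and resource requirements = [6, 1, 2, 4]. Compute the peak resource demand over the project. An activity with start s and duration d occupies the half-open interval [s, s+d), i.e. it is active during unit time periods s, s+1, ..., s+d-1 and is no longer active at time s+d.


Each activity i is active on [start_i, start_i + duration_i).
Compute total resource usage per time slot:
  t=0: active resources = [], total = 0
  t=1: active resources = [1], total = 1
  t=2: active resources = [6, 1], total = 7
  t=3: active resources = [6], total = 6
  t=4: active resources = [6], total = 6
  t=5: active resources = [6], total = 6
  t=6: active resources = [6, 2, 4], total = 12
  t=7: active resources = [6, 2, 4], total = 12
  t=8: active resources = [4], total = 4
  t=9: active resources = [4], total = 4
  t=10: active resources = [4], total = 4
Peak resource demand = 12

12


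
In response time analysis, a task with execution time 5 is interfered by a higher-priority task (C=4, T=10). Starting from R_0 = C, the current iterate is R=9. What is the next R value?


R_next = C + ceil(R_prev / T_hp) * C_hp
ceil(9 / 10) = ceil(0.9) = 1
Interference = 1 * 4 = 4
R_next = 5 + 4 = 9
R_next = R_prev, so the iteration has converged (response time = 9).

9


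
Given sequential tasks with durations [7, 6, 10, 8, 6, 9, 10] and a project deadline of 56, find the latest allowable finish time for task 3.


LF(activity 3) = deadline - sum of successor durations
Successors: activities 4 through 7 with durations [8, 6, 9, 10]
Sum of successor durations = 33
LF = 56 - 33 = 23

23


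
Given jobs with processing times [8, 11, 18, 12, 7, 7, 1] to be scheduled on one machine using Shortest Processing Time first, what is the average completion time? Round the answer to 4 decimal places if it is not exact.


Sort jobs by processing time (SPT order): [1, 7, 7, 8, 11, 12, 18]
Compute completion times sequentially:
  Job 1: processing = 1, completes at 1
  Job 2: processing = 7, completes at 8
  Job 3: processing = 7, completes at 15
  Job 4: processing = 8, completes at 23
  Job 5: processing = 11, completes at 34
  Job 6: processing = 12, completes at 46
  Job 7: processing = 18, completes at 64
Sum of completion times = 191
Average completion time = 191/7 = 27.2857

27.2857


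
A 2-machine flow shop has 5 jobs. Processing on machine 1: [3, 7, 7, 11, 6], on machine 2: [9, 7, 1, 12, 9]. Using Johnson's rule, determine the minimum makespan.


Apply Johnson's rule:
  Group 1 (a <= b): [(1, 3, 9), (5, 6, 9), (2, 7, 7), (4, 11, 12)]
  Group 2 (a > b): [(3, 7, 1)]
Optimal job order: [1, 5, 2, 4, 3]
Schedule:
  Job 1: M1 done at 3, M2 done at 12
  Job 5: M1 done at 9, M2 done at 21
  Job 2: M1 done at 16, M2 done at 28
  Job 4: M1 done at 27, M2 done at 40
  Job 3: M1 done at 34, M2 done at 41
Makespan = 41

41


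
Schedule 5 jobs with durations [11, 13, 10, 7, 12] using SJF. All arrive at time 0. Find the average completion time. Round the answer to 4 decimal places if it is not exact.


SJF order (ascending): [7, 10, 11, 12, 13]
Completion times:
  Job 1: burst=7, C=7
  Job 2: burst=10, C=17
  Job 3: burst=11, C=28
  Job 4: burst=12, C=40
  Job 5: burst=13, C=53
Average completion = 145/5 = 29.0

29.0


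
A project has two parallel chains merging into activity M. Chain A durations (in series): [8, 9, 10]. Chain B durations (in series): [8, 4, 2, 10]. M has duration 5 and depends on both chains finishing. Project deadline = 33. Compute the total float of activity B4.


Forward pass: ES(B4) = sum of predecessors on chain B = 14
EF = ES + duration = 14 + 10 = 24
Backward pass: LF(M) = deadline = 33; LS(M) = 33 - 5 = 28
LF(B4) = LS(M) - sum(successors on chain B) = 28 - 0 = 28
LS = LF - duration = 28 - 10 = 18
Total float = LS - ES = 18 - 14 = 4

4


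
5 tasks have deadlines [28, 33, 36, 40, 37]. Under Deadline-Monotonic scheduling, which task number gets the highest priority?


Sort tasks by relative deadline (ascending):
  Task 1: deadline = 28
  Task 2: deadline = 33
  Task 3: deadline = 36
  Task 5: deadline = 37
  Task 4: deadline = 40
Priority order (highest first): [1, 2, 3, 5, 4]
Highest priority task = 1

1


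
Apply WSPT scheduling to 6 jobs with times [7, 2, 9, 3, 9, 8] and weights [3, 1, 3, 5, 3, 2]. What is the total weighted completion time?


Compute p/w ratios and sort ascending (WSPT): [(3, 5), (2, 1), (7, 3), (9, 3), (9, 3), (8, 2)]
Compute weighted completion times:
  Job (p=3,w=5): C=3, w*C=5*3=15
  Job (p=2,w=1): C=5, w*C=1*5=5
  Job (p=7,w=3): C=12, w*C=3*12=36
  Job (p=9,w=3): C=21, w*C=3*21=63
  Job (p=9,w=3): C=30, w*C=3*30=90
  Job (p=8,w=2): C=38, w*C=2*38=76
Total weighted completion time = 285

285


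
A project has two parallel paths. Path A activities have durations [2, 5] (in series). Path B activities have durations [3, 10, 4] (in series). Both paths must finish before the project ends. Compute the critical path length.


Path A total = 2 + 5 = 7
Path B total = 3 + 10 + 4 = 17
Critical path = longest path = max(7, 17) = 17

17


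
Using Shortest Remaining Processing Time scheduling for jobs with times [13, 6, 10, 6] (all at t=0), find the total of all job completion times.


Since all jobs arrive at t=0, SRPT equals SPT ordering.
SPT order: [6, 6, 10, 13]
Completion times:
  Job 1: p=6, C=6
  Job 2: p=6, C=12
  Job 3: p=10, C=22
  Job 4: p=13, C=35
Total completion time = 6 + 12 + 22 + 35 = 75

75


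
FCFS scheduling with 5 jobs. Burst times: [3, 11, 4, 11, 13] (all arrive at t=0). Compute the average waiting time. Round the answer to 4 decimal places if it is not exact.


FCFS order (as given): [3, 11, 4, 11, 13]
Waiting times:
  Job 1: wait = 0
  Job 2: wait = 3
  Job 3: wait = 14
  Job 4: wait = 18
  Job 5: wait = 29
Sum of waiting times = 64
Average waiting time = 64/5 = 12.8

12.8


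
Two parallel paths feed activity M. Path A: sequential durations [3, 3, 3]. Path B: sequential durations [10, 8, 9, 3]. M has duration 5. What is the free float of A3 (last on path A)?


ES(A3) = sum of predecessors on chain A = 6
EF(A3) = ES + duration = 6 + 3 = 9
Successor of A3 is M. ES(M) = max(sum(A), sum(B)) = max(9, 30) = 30
Free float = ES(successor) - EF(current) = 30 - 9 = 21

21


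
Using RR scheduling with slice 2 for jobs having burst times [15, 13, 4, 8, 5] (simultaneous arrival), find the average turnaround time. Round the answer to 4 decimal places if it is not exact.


Time quantum = 2
Execution trace:
  J1 runs 2 units, time = 2
  J2 runs 2 units, time = 4
  J3 runs 2 units, time = 6
  J4 runs 2 units, time = 8
  J5 runs 2 units, time = 10
  J1 runs 2 units, time = 12
  J2 runs 2 units, time = 14
  J3 runs 2 units, time = 16
  J4 runs 2 units, time = 18
  J5 runs 2 units, time = 20
  J1 runs 2 units, time = 22
  J2 runs 2 units, time = 24
  J4 runs 2 units, time = 26
  J5 runs 1 units, time = 27
  J1 runs 2 units, time = 29
  J2 runs 2 units, time = 31
  J4 runs 2 units, time = 33
  J1 runs 2 units, time = 35
  J2 runs 2 units, time = 37
  J1 runs 2 units, time = 39
  J2 runs 2 units, time = 41
  J1 runs 2 units, time = 43
  J2 runs 1 units, time = 44
  J1 runs 1 units, time = 45
Finish times: [45, 44, 16, 33, 27]
Average turnaround = 165/5 = 33.0

33.0


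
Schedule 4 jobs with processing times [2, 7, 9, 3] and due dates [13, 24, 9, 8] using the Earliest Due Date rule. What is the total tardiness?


Sort by due date (EDD order): [(3, 8), (9, 9), (2, 13), (7, 24)]
Compute completion times and tardiness:
  Job 1: p=3, d=8, C=3, tardiness=max(0,3-8)=0
  Job 2: p=9, d=9, C=12, tardiness=max(0,12-9)=3
  Job 3: p=2, d=13, C=14, tardiness=max(0,14-13)=1
  Job 4: p=7, d=24, C=21, tardiness=max(0,21-24)=0
Total tardiness = 4

4


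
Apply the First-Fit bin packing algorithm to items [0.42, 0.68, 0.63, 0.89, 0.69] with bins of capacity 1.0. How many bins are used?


Place items sequentially using First-Fit:
  Item 0.42 -> new Bin 1
  Item 0.68 -> new Bin 2
  Item 0.63 -> new Bin 3
  Item 0.89 -> new Bin 4
  Item 0.69 -> new Bin 5
Total bins used = 5

5


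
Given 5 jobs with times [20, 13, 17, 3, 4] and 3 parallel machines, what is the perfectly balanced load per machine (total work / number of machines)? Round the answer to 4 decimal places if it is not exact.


Total processing time = 20 + 13 + 17 + 3 + 4 = 57
Number of machines = 3
Ideal balanced load = 57 / 3 = 19.0

19.0


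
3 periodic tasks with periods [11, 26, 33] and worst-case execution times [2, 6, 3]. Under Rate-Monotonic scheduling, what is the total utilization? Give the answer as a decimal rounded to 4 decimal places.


Compute individual utilizations (exact fractions):
  Task 1: C/T = 2/11 (approx. 0.1818)
  Task 2: C/T = 6/26 = 3/13 (approx. 0.2308)
  Task 3: C/T = 3/33 = 1/11 (approx. 0.0909)
Total utilization U = 2/11 + 3/13 + 1/11 = 72/143
Rounded to 4 decimal places: U = 0.5035
RM (Liu & Layland) bound for 3 tasks = 0.779763; compare with U = 72/143 (approx. 0.503497)
U <= bound, so schedulable by RM sufficient condition.

0.5035


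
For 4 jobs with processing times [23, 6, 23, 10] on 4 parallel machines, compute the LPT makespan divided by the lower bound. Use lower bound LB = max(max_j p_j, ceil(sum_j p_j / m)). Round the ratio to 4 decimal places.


LPT order: [23, 23, 10, 6]
Machine loads after assignment: [23, 23, 10, 6]
LPT makespan = 23
Lower bound = max(max_job, ceil(total/4)) = max(23, 16) = 23
Ratio = 23 / 23 = 1.0

1.0


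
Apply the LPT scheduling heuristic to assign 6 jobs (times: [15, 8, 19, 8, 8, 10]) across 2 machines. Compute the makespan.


Sort jobs in decreasing order (LPT): [19, 15, 10, 8, 8, 8]
Assign each job to the least loaded machine:
  Machine 1: jobs [19, 8, 8], load = 35
  Machine 2: jobs [15, 10, 8], load = 33
Makespan = max load = 35

35


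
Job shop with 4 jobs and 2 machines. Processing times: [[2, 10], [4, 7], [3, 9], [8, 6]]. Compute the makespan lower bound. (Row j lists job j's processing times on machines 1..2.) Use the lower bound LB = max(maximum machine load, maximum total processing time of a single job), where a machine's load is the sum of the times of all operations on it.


Machine loads:
  Machine 1: 2 + 4 + 3 + 8 = 17
  Machine 2: 10 + 7 + 9 + 6 = 32
Max machine load = 32
Job totals:
  Job 1: 12
  Job 2: 11
  Job 3: 12
  Job 4: 14
Max job total = 14
Lower bound = max(32, 14) = 32

32


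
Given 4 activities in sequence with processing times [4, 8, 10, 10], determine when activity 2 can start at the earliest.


Activity 2 starts after activities 1 through 1 complete.
Predecessor durations: [4]
ES = 4 = 4

4


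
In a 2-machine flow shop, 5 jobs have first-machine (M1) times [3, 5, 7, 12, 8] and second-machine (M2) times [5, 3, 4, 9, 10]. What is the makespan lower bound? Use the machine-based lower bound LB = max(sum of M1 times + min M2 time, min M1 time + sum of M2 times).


LB1 = sum(M1 times) + min(M2 times) = 35 + 3 = 38
LB2 = min(M1 times) + sum(M2 times) = 3 + 31 = 34
Lower bound = max(LB1, LB2) = max(38, 34) = 38

38


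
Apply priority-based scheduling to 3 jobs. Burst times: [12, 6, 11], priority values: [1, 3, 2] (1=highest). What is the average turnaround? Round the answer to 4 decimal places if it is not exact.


Sort by priority (ascending = highest first):
Order: [(1, 12), (2, 11), (3, 6)]
Completion times:
  Priority 1, burst=12, C=12
  Priority 2, burst=11, C=23
  Priority 3, burst=6, C=29
Average turnaround = 64/3 = 21.3333

21.3333


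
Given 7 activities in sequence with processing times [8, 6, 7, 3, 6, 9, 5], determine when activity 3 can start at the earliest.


Activity 3 starts after activities 1 through 2 complete.
Predecessor durations: [8, 6]
ES = 8 + 6 = 14

14


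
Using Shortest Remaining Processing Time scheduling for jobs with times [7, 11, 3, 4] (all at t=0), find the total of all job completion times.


Since all jobs arrive at t=0, SRPT equals SPT ordering.
SPT order: [3, 4, 7, 11]
Completion times:
  Job 1: p=3, C=3
  Job 2: p=4, C=7
  Job 3: p=7, C=14
  Job 4: p=11, C=25
Total completion time = 3 + 7 + 14 + 25 = 49

49


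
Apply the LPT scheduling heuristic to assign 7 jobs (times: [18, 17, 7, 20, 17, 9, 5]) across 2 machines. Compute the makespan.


Sort jobs in decreasing order (LPT): [20, 18, 17, 17, 9, 7, 5]
Assign each job to the least loaded machine:
  Machine 1: jobs [20, 17, 7, 5], load = 49
  Machine 2: jobs [18, 17, 9], load = 44
Makespan = max load = 49

49


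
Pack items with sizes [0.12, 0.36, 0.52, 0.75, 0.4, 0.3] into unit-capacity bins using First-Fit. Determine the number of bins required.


Place items sequentially using First-Fit:
  Item 0.12 -> new Bin 1
  Item 0.36 -> Bin 1 (now 0.48)
  Item 0.52 -> Bin 1 (now 1.0)
  Item 0.75 -> new Bin 2
  Item 0.4 -> new Bin 3
  Item 0.3 -> Bin 3 (now 0.7)
Total bins used = 3

3


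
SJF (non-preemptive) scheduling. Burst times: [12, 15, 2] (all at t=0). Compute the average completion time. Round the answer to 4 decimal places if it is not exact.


SJF order (ascending): [2, 12, 15]
Completion times:
  Job 1: burst=2, C=2
  Job 2: burst=12, C=14
  Job 3: burst=15, C=29
Average completion = 45/3 = 15.0

15.0


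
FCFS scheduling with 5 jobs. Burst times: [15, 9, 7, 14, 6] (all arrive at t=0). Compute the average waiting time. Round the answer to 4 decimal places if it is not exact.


FCFS order (as given): [15, 9, 7, 14, 6]
Waiting times:
  Job 1: wait = 0
  Job 2: wait = 15
  Job 3: wait = 24
  Job 4: wait = 31
  Job 5: wait = 45
Sum of waiting times = 115
Average waiting time = 115/5 = 23.0

23.0


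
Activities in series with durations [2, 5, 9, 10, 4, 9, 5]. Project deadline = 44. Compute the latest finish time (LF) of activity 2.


LF(activity 2) = deadline - sum of successor durations
Successors: activities 3 through 7 with durations [9, 10, 4, 9, 5]
Sum of successor durations = 37
LF = 44 - 37 = 7

7


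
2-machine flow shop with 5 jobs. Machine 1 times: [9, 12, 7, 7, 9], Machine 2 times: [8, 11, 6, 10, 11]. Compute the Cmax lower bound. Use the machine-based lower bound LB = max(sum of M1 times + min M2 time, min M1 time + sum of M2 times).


LB1 = sum(M1 times) + min(M2 times) = 44 + 6 = 50
LB2 = min(M1 times) + sum(M2 times) = 7 + 46 = 53
Lower bound = max(LB1, LB2) = max(50, 53) = 53

53


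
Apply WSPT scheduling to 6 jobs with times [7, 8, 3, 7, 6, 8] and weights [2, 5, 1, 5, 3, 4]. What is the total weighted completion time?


Compute p/w ratios and sort ascending (WSPT): [(7, 5), (8, 5), (6, 3), (8, 4), (3, 1), (7, 2)]
Compute weighted completion times:
  Job (p=7,w=5): C=7, w*C=5*7=35
  Job (p=8,w=5): C=15, w*C=5*15=75
  Job (p=6,w=3): C=21, w*C=3*21=63
  Job (p=8,w=4): C=29, w*C=4*29=116
  Job (p=3,w=1): C=32, w*C=1*32=32
  Job (p=7,w=2): C=39, w*C=2*39=78
Total weighted completion time = 399

399


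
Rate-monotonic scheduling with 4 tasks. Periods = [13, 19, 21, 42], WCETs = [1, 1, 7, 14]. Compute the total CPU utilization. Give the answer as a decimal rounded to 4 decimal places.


Compute individual utilizations (exact fractions):
  Task 1: C/T = 1/13 (approx. 0.0769)
  Task 2: C/T = 1/19 (approx. 0.0526)
  Task 3: C/T = 7/21 = 1/3 (approx. 0.3333)
  Task 4: C/T = 14/42 = 1/3 (approx. 0.3333)
Total utilization U = 1/13 + 1/19 + 1/3 + 1/3 = 590/741
Rounded to 4 decimal places: U = 0.7962
RM (Liu & Layland) bound for 4 tasks = 0.756828; compare with U = 590/741 (approx. 0.796221)
bound < U <= 1, so the RM sufficient condition is not met (inconclusive; an exact test such as response-time analysis is needed).

0.7962


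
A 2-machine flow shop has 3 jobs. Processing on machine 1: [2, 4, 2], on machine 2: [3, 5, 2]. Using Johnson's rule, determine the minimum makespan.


Apply Johnson's rule:
  Group 1 (a <= b): [(1, 2, 3), (3, 2, 2), (2, 4, 5)]
  Group 2 (a > b): []
Optimal job order: [1, 3, 2]
Schedule:
  Job 1: M1 done at 2, M2 done at 5
  Job 3: M1 done at 4, M2 done at 7
  Job 2: M1 done at 8, M2 done at 13
Makespan = 13

13


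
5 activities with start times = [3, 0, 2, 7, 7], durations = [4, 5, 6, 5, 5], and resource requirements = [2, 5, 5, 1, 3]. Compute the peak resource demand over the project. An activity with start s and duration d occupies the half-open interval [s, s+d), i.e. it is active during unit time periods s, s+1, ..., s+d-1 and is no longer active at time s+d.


Each activity i is active on [start_i, start_i + duration_i).
Compute total resource usage per time slot:
  t=0: active resources = [5], total = 5
  t=1: active resources = [5], total = 5
  t=2: active resources = [5, 5], total = 10
  t=3: active resources = [2, 5, 5], total = 12
  t=4: active resources = [2, 5, 5], total = 12
  t=5: active resources = [2, 5], total = 7
  t=6: active resources = [2, 5], total = 7
  t=7: active resources = [5, 1, 3], total = 9
  t=8: active resources = [1, 3], total = 4
  t=9: active resources = [1, 3], total = 4
  t=10: active resources = [1, 3], total = 4
  t=11: active resources = [1, 3], total = 4
Peak resource demand = 12

12


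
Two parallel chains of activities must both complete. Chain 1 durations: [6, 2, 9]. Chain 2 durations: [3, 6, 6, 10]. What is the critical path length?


Path A total = 6 + 2 + 9 = 17
Path B total = 3 + 6 + 6 + 10 = 25
Critical path = longest path = max(17, 25) = 25

25


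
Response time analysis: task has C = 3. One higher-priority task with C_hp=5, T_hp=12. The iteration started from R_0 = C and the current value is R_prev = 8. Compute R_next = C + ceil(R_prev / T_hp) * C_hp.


R_next = C + ceil(R_prev / T_hp) * C_hp
ceil(8 / 12) = ceil(0.6667) = 1
Interference = 1 * 5 = 5
R_next = 3 + 5 = 8
R_next = R_prev, so the iteration has converged (response time = 8).

8


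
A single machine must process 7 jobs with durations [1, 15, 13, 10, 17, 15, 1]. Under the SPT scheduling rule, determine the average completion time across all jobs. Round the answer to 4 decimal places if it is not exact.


Sort jobs by processing time (SPT order): [1, 1, 10, 13, 15, 15, 17]
Compute completion times sequentially:
  Job 1: processing = 1, completes at 1
  Job 2: processing = 1, completes at 2
  Job 3: processing = 10, completes at 12
  Job 4: processing = 13, completes at 25
  Job 5: processing = 15, completes at 40
  Job 6: processing = 15, completes at 55
  Job 7: processing = 17, completes at 72
Sum of completion times = 207
Average completion time = 207/7 = 29.5714

29.5714


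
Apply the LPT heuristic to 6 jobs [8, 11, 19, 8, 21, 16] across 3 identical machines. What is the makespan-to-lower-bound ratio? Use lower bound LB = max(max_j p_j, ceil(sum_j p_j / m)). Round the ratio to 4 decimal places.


LPT order: [21, 19, 16, 11, 8, 8]
Machine loads after assignment: [29, 27, 27]
LPT makespan = 29
Lower bound = max(max_job, ceil(total/3)) = max(21, 28) = 28
Ratio = 29 / 28 = 1.0357

1.0357


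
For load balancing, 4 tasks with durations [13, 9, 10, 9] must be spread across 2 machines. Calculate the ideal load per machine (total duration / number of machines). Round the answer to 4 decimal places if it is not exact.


Total processing time = 13 + 9 + 10 + 9 = 41
Number of machines = 2
Ideal balanced load = 41 / 2 = 20.5

20.5


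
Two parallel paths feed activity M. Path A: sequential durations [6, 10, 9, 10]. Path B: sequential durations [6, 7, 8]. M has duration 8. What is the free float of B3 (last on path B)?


ES(B3) = sum of predecessors on chain B = 13
EF(B3) = ES + duration = 13 + 8 = 21
Successor of B3 is M. ES(M) = max(sum(A), sum(B)) = max(35, 21) = 35
Free float = ES(successor) - EF(current) = 35 - 21 = 14

14


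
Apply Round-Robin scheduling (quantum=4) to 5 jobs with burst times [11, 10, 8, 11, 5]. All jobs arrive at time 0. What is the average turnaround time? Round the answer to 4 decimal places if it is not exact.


Time quantum = 4
Execution trace:
  J1 runs 4 units, time = 4
  J2 runs 4 units, time = 8
  J3 runs 4 units, time = 12
  J4 runs 4 units, time = 16
  J5 runs 4 units, time = 20
  J1 runs 4 units, time = 24
  J2 runs 4 units, time = 28
  J3 runs 4 units, time = 32
  J4 runs 4 units, time = 36
  J5 runs 1 units, time = 37
  J1 runs 3 units, time = 40
  J2 runs 2 units, time = 42
  J4 runs 3 units, time = 45
Finish times: [40, 42, 32, 45, 37]
Average turnaround = 196/5 = 39.2

39.2


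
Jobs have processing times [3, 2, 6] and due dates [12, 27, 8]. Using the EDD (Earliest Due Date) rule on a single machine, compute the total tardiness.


Sort by due date (EDD order): [(6, 8), (3, 12), (2, 27)]
Compute completion times and tardiness:
  Job 1: p=6, d=8, C=6, tardiness=max(0,6-8)=0
  Job 2: p=3, d=12, C=9, tardiness=max(0,9-12)=0
  Job 3: p=2, d=27, C=11, tardiness=max(0,11-27)=0
Total tardiness = 0

0


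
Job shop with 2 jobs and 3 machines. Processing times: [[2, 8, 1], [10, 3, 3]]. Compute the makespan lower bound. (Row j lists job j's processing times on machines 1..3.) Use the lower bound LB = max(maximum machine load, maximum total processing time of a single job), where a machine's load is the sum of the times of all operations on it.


Machine loads:
  Machine 1: 2 + 10 = 12
  Machine 2: 8 + 3 = 11
  Machine 3: 1 + 3 = 4
Max machine load = 12
Job totals:
  Job 1: 11
  Job 2: 16
Max job total = 16
Lower bound = max(12, 16) = 16

16


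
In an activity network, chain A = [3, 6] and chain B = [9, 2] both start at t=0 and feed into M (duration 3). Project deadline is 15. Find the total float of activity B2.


Forward pass: ES(B2) = sum of predecessors on chain B = 9
EF = ES + duration = 9 + 2 = 11
Backward pass: LF(M) = deadline = 15; LS(M) = 15 - 3 = 12
LF(B2) = LS(M) - sum(successors on chain B) = 12 - 0 = 12
LS = LF - duration = 12 - 2 = 10
Total float = LS - ES = 10 - 9 = 1

1


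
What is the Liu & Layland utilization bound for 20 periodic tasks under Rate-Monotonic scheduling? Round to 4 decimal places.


Compute 2^(1/20) = 1.0352649238
Subtract 1: 1.0352649238 - 1 = 0.0352649238
Multiply by n: 20 * 0.0352649238 = 0.7052984760
Round to 4 dp: 0.7053

0.7053


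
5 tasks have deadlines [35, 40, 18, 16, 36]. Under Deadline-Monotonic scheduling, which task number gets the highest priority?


Sort tasks by relative deadline (ascending):
  Task 4: deadline = 16
  Task 3: deadline = 18
  Task 1: deadline = 35
  Task 5: deadline = 36
  Task 2: deadline = 40
Priority order (highest first): [4, 3, 1, 5, 2]
Highest priority task = 4

4


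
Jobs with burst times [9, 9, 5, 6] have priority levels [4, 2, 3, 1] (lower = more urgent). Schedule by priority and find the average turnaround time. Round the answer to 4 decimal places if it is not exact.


Sort by priority (ascending = highest first):
Order: [(1, 6), (2, 9), (3, 5), (4, 9)]
Completion times:
  Priority 1, burst=6, C=6
  Priority 2, burst=9, C=15
  Priority 3, burst=5, C=20
  Priority 4, burst=9, C=29
Average turnaround = 70/4 = 17.5

17.5


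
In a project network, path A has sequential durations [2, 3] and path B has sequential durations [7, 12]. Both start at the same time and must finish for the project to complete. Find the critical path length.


Path A total = 2 + 3 = 5
Path B total = 7 + 12 = 19
Critical path = longest path = max(5, 19) = 19

19


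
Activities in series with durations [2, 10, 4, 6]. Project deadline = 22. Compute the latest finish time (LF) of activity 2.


LF(activity 2) = deadline - sum of successor durations
Successors: activities 3 through 4 with durations [4, 6]
Sum of successor durations = 10
LF = 22 - 10 = 12

12


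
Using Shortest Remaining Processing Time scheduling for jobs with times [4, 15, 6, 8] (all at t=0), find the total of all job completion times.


Since all jobs arrive at t=0, SRPT equals SPT ordering.
SPT order: [4, 6, 8, 15]
Completion times:
  Job 1: p=4, C=4
  Job 2: p=6, C=10
  Job 3: p=8, C=18
  Job 4: p=15, C=33
Total completion time = 4 + 10 + 18 + 33 = 65

65


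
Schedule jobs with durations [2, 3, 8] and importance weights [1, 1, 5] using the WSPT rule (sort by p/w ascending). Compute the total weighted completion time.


Compute p/w ratios and sort ascending (WSPT): [(8, 5), (2, 1), (3, 1)]
Compute weighted completion times:
  Job (p=8,w=5): C=8, w*C=5*8=40
  Job (p=2,w=1): C=10, w*C=1*10=10
  Job (p=3,w=1): C=13, w*C=1*13=13
Total weighted completion time = 63

63


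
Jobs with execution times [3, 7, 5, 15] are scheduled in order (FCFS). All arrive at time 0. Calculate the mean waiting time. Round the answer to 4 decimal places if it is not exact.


FCFS order (as given): [3, 7, 5, 15]
Waiting times:
  Job 1: wait = 0
  Job 2: wait = 3
  Job 3: wait = 10
  Job 4: wait = 15
Sum of waiting times = 28
Average waiting time = 28/4 = 7.0

7.0


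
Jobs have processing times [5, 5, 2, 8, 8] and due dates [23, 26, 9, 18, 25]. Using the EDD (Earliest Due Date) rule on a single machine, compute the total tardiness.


Sort by due date (EDD order): [(2, 9), (8, 18), (5, 23), (8, 25), (5, 26)]
Compute completion times and tardiness:
  Job 1: p=2, d=9, C=2, tardiness=max(0,2-9)=0
  Job 2: p=8, d=18, C=10, tardiness=max(0,10-18)=0
  Job 3: p=5, d=23, C=15, tardiness=max(0,15-23)=0
  Job 4: p=8, d=25, C=23, tardiness=max(0,23-25)=0
  Job 5: p=5, d=26, C=28, tardiness=max(0,28-26)=2
Total tardiness = 2

2


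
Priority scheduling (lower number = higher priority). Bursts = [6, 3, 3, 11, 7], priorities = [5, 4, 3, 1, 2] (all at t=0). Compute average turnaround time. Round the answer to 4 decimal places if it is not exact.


Sort by priority (ascending = highest first):
Order: [(1, 11), (2, 7), (3, 3), (4, 3), (5, 6)]
Completion times:
  Priority 1, burst=11, C=11
  Priority 2, burst=7, C=18
  Priority 3, burst=3, C=21
  Priority 4, burst=3, C=24
  Priority 5, burst=6, C=30
Average turnaround = 104/5 = 20.8

20.8


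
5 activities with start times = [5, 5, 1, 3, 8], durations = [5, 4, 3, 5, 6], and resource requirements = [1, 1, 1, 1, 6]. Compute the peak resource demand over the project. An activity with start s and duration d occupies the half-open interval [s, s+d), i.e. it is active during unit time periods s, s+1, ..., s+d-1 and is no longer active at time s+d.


Each activity i is active on [start_i, start_i + duration_i).
Compute total resource usage per time slot:
  t=0: active resources = [], total = 0
  t=1: active resources = [1], total = 1
  t=2: active resources = [1], total = 1
  t=3: active resources = [1, 1], total = 2
  t=4: active resources = [1], total = 1
  t=5: active resources = [1, 1, 1], total = 3
  t=6: active resources = [1, 1, 1], total = 3
  t=7: active resources = [1, 1, 1], total = 3
  t=8: active resources = [1, 1, 6], total = 8
  t=9: active resources = [1, 6], total = 7
  t=10: active resources = [6], total = 6
  t=11: active resources = [6], total = 6
  t=12: active resources = [6], total = 6
  t=13: active resources = [6], total = 6
Peak resource demand = 8

8


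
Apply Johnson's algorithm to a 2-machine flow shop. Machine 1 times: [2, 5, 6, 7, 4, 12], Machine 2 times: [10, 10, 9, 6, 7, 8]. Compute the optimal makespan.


Apply Johnson's rule:
  Group 1 (a <= b): [(1, 2, 10), (5, 4, 7), (2, 5, 10), (3, 6, 9)]
  Group 2 (a > b): [(6, 12, 8), (4, 7, 6)]
Optimal job order: [1, 5, 2, 3, 6, 4]
Schedule:
  Job 1: M1 done at 2, M2 done at 12
  Job 5: M1 done at 6, M2 done at 19
  Job 2: M1 done at 11, M2 done at 29
  Job 3: M1 done at 17, M2 done at 38
  Job 6: M1 done at 29, M2 done at 46
  Job 4: M1 done at 36, M2 done at 52
Makespan = 52

52


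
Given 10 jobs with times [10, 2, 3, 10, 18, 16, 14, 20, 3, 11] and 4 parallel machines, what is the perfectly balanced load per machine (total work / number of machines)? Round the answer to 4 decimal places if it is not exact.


Total processing time = 10 + 2 + 3 + 10 + 18 + 16 + 14 + 20 + 3 + 11 = 107
Number of machines = 4
Ideal balanced load = 107 / 4 = 26.75

26.75


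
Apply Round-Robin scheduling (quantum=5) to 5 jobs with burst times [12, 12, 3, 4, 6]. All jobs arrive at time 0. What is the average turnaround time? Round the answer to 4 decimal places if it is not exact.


Time quantum = 5
Execution trace:
  J1 runs 5 units, time = 5
  J2 runs 5 units, time = 10
  J3 runs 3 units, time = 13
  J4 runs 4 units, time = 17
  J5 runs 5 units, time = 22
  J1 runs 5 units, time = 27
  J2 runs 5 units, time = 32
  J5 runs 1 units, time = 33
  J1 runs 2 units, time = 35
  J2 runs 2 units, time = 37
Finish times: [35, 37, 13, 17, 33]
Average turnaround = 135/5 = 27.0

27.0


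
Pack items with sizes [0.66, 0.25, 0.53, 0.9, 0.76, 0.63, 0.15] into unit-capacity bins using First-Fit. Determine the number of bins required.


Place items sequentially using First-Fit:
  Item 0.66 -> new Bin 1
  Item 0.25 -> Bin 1 (now 0.91)
  Item 0.53 -> new Bin 2
  Item 0.9 -> new Bin 3
  Item 0.76 -> new Bin 4
  Item 0.63 -> new Bin 5
  Item 0.15 -> Bin 2 (now 0.68)
Total bins used = 5

5


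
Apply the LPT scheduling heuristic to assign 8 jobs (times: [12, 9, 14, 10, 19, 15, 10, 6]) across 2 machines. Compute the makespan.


Sort jobs in decreasing order (LPT): [19, 15, 14, 12, 10, 10, 9, 6]
Assign each job to the least loaded machine:
  Machine 1: jobs [19, 12, 10, 6], load = 47
  Machine 2: jobs [15, 14, 10, 9], load = 48
Makespan = max load = 48

48


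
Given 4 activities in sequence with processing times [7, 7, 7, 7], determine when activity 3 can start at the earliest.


Activity 3 starts after activities 1 through 2 complete.
Predecessor durations: [7, 7]
ES = 7 + 7 = 14

14


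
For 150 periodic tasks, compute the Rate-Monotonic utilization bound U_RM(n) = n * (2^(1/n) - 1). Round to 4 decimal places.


Compute 2^(1/150) = 1.0046316744
Subtract 1: 1.0046316744 - 1 = 0.0046316744
Multiply by n: 150 * 0.0046316744 = 0.6947511600
Round to 4 dp: 0.6948

0.6948


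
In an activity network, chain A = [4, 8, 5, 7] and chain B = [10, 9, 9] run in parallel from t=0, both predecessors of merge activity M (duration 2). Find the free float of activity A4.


ES(A4) = sum of predecessors on chain A = 17
EF(A4) = ES + duration = 17 + 7 = 24
Successor of A4 is M. ES(M) = max(sum(A), sum(B)) = max(24, 28) = 28
Free float = ES(successor) - EF(current) = 28 - 24 = 4

4


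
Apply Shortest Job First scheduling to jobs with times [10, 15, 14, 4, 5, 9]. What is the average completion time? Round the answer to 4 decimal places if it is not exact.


SJF order (ascending): [4, 5, 9, 10, 14, 15]
Completion times:
  Job 1: burst=4, C=4
  Job 2: burst=5, C=9
  Job 3: burst=9, C=18
  Job 4: burst=10, C=28
  Job 5: burst=14, C=42
  Job 6: burst=15, C=57
Average completion = 158/6 = 26.3333

26.3333


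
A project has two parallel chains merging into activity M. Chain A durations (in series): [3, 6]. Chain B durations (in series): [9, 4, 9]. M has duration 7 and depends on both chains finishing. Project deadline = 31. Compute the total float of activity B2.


Forward pass: ES(B2) = sum of predecessors on chain B = 9
EF = ES + duration = 9 + 4 = 13
Backward pass: LF(M) = deadline = 31; LS(M) = 31 - 7 = 24
LF(B2) = LS(M) - sum(successors on chain B) = 24 - 9 = 15
LS = LF - duration = 15 - 4 = 11
Total float = LS - ES = 11 - 9 = 2

2


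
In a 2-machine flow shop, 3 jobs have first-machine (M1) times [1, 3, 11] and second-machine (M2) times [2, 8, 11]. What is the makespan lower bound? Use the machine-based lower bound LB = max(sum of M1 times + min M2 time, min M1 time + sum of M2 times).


LB1 = sum(M1 times) + min(M2 times) = 15 + 2 = 17
LB2 = min(M1 times) + sum(M2 times) = 1 + 21 = 22
Lower bound = max(LB1, LB2) = max(17, 22) = 22

22


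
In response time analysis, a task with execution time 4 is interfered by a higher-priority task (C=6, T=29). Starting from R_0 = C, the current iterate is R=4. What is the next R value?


R_next = C + ceil(R_prev / T_hp) * C_hp
ceil(4 / 29) = ceil(0.1379) = 1
Interference = 1 * 6 = 6
R_next = 4 + 6 = 10

10


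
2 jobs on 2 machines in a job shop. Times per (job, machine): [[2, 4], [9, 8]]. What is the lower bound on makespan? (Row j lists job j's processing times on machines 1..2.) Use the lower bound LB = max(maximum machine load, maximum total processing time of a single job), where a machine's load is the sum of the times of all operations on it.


Machine loads:
  Machine 1: 2 + 9 = 11
  Machine 2: 4 + 8 = 12
Max machine load = 12
Job totals:
  Job 1: 6
  Job 2: 17
Max job total = 17
Lower bound = max(12, 17) = 17

17


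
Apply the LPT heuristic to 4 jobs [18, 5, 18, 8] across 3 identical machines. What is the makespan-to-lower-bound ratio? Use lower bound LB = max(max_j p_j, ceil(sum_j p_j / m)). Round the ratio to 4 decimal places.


LPT order: [18, 18, 8, 5]
Machine loads after assignment: [18, 18, 13]
LPT makespan = 18
Lower bound = max(max_job, ceil(total/3)) = max(18, 17) = 18
Ratio = 18 / 18 = 1.0

1.0


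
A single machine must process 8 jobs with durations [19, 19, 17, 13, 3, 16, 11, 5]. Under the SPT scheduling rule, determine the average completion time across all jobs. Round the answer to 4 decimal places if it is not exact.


Sort jobs by processing time (SPT order): [3, 5, 11, 13, 16, 17, 19, 19]
Compute completion times sequentially:
  Job 1: processing = 3, completes at 3
  Job 2: processing = 5, completes at 8
  Job 3: processing = 11, completes at 19
  Job 4: processing = 13, completes at 32
  Job 5: processing = 16, completes at 48
  Job 6: processing = 17, completes at 65
  Job 7: processing = 19, completes at 84
  Job 8: processing = 19, completes at 103
Sum of completion times = 362
Average completion time = 362/8 = 45.25

45.25


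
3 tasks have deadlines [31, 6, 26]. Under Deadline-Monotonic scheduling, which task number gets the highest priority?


Sort tasks by relative deadline (ascending):
  Task 2: deadline = 6
  Task 3: deadline = 26
  Task 1: deadline = 31
Priority order (highest first): [2, 3, 1]
Highest priority task = 2

2


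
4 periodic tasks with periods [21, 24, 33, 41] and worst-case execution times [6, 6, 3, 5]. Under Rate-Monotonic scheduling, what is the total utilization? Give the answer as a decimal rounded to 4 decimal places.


Compute individual utilizations (exact fractions):
  Task 1: C/T = 6/21 = 2/7 (approx. 0.2857)
  Task 2: C/T = 6/24 = 1/4 (approx. 0.25)
  Task 3: C/T = 3/33 = 1/11 (approx. 0.0909)
  Task 4: C/T = 5/41 (approx. 0.122)
Total utilization U = 2/7 + 1/4 + 1/11 + 5/41 = 9453/12628
Rounded to 4 decimal places: U = 0.7486
RM (Liu & Layland) bound for 4 tasks = 0.756828; compare with U = 9453/12628 (approx. 0.748575)
U <= bound, so schedulable by RM sufficient condition.

0.7486


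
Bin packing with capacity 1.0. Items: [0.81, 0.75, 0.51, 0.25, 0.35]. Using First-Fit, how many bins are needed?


Place items sequentially using First-Fit:
  Item 0.81 -> new Bin 1
  Item 0.75 -> new Bin 2
  Item 0.51 -> new Bin 3
  Item 0.25 -> Bin 2 (now 1.0)
  Item 0.35 -> Bin 3 (now 0.86)
Total bins used = 3

3


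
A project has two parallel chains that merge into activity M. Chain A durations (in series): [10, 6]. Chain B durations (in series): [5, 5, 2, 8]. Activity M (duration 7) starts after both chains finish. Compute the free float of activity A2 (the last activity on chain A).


ES(A2) = sum of predecessors on chain A = 10
EF(A2) = ES + duration = 10 + 6 = 16
Successor of A2 is M. ES(M) = max(sum(A), sum(B)) = max(16, 20) = 20
Free float = ES(successor) - EF(current) = 20 - 16 = 4

4


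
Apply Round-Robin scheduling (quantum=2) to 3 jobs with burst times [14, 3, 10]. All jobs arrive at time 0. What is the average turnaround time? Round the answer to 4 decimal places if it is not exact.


Time quantum = 2
Execution trace:
  J1 runs 2 units, time = 2
  J2 runs 2 units, time = 4
  J3 runs 2 units, time = 6
  J1 runs 2 units, time = 8
  J2 runs 1 units, time = 9
  J3 runs 2 units, time = 11
  J1 runs 2 units, time = 13
  J3 runs 2 units, time = 15
  J1 runs 2 units, time = 17
  J3 runs 2 units, time = 19
  J1 runs 2 units, time = 21
  J3 runs 2 units, time = 23
  J1 runs 2 units, time = 25
  J1 runs 2 units, time = 27
Finish times: [27, 9, 23]
Average turnaround = 59/3 = 19.6667

19.6667


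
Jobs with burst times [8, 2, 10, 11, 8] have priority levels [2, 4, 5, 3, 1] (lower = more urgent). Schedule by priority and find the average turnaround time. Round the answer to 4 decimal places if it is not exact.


Sort by priority (ascending = highest first):
Order: [(1, 8), (2, 8), (3, 11), (4, 2), (5, 10)]
Completion times:
  Priority 1, burst=8, C=8
  Priority 2, burst=8, C=16
  Priority 3, burst=11, C=27
  Priority 4, burst=2, C=29
  Priority 5, burst=10, C=39
Average turnaround = 119/5 = 23.8

23.8
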